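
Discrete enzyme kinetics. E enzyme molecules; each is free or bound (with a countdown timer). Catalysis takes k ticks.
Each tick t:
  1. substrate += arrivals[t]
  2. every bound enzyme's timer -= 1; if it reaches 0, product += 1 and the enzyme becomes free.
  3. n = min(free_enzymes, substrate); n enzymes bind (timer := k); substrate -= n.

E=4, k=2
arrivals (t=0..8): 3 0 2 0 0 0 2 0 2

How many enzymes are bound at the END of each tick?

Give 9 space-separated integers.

Answer: 3 3 2 2 0 0 2 2 2

Derivation:
t=0: arr=3 -> substrate=0 bound=3 product=0
t=1: arr=0 -> substrate=0 bound=3 product=0
t=2: arr=2 -> substrate=0 bound=2 product=3
t=3: arr=0 -> substrate=0 bound=2 product=3
t=4: arr=0 -> substrate=0 bound=0 product=5
t=5: arr=0 -> substrate=0 bound=0 product=5
t=6: arr=2 -> substrate=0 bound=2 product=5
t=7: arr=0 -> substrate=0 bound=2 product=5
t=8: arr=2 -> substrate=0 bound=2 product=7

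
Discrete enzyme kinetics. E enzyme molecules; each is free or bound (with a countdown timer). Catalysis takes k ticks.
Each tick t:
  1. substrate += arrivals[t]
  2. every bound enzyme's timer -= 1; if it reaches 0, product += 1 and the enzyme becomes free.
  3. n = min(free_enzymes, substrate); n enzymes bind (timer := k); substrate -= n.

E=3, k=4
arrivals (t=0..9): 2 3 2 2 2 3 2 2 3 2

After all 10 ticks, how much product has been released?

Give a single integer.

t=0: arr=2 -> substrate=0 bound=2 product=0
t=1: arr=3 -> substrate=2 bound=3 product=0
t=2: arr=2 -> substrate=4 bound=3 product=0
t=3: arr=2 -> substrate=6 bound=3 product=0
t=4: arr=2 -> substrate=6 bound=3 product=2
t=5: arr=3 -> substrate=8 bound=3 product=3
t=6: arr=2 -> substrate=10 bound=3 product=3
t=7: arr=2 -> substrate=12 bound=3 product=3
t=8: arr=3 -> substrate=13 bound=3 product=5
t=9: arr=2 -> substrate=14 bound=3 product=6

Answer: 6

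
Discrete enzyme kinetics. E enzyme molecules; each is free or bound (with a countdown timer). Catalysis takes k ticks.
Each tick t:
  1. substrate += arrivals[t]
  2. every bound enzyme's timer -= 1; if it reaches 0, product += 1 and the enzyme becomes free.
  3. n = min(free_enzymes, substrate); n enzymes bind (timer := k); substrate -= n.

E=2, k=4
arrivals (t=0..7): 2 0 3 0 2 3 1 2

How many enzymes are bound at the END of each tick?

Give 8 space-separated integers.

t=0: arr=2 -> substrate=0 bound=2 product=0
t=1: arr=0 -> substrate=0 bound=2 product=0
t=2: arr=3 -> substrate=3 bound=2 product=0
t=3: arr=0 -> substrate=3 bound=2 product=0
t=4: arr=2 -> substrate=3 bound=2 product=2
t=5: arr=3 -> substrate=6 bound=2 product=2
t=6: arr=1 -> substrate=7 bound=2 product=2
t=7: arr=2 -> substrate=9 bound=2 product=2

Answer: 2 2 2 2 2 2 2 2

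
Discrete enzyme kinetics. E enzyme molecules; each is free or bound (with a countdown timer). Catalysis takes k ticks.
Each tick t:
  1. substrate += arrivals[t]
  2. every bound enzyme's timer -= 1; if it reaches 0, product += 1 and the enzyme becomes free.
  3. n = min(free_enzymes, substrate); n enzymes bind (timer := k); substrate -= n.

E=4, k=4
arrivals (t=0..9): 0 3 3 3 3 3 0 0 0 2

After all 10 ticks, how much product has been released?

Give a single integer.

Answer: 7

Derivation:
t=0: arr=0 -> substrate=0 bound=0 product=0
t=1: arr=3 -> substrate=0 bound=3 product=0
t=2: arr=3 -> substrate=2 bound=4 product=0
t=3: arr=3 -> substrate=5 bound=4 product=0
t=4: arr=3 -> substrate=8 bound=4 product=0
t=5: arr=3 -> substrate=8 bound=4 product=3
t=6: arr=0 -> substrate=7 bound=4 product=4
t=7: arr=0 -> substrate=7 bound=4 product=4
t=8: arr=0 -> substrate=7 bound=4 product=4
t=9: arr=2 -> substrate=6 bound=4 product=7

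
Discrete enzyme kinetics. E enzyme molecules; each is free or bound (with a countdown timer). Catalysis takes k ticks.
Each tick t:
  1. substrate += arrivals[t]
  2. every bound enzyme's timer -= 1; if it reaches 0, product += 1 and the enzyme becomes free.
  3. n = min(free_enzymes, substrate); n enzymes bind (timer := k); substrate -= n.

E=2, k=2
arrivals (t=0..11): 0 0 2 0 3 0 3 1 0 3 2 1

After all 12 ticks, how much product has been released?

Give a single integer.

Answer: 8

Derivation:
t=0: arr=0 -> substrate=0 bound=0 product=0
t=1: arr=0 -> substrate=0 bound=0 product=0
t=2: arr=2 -> substrate=0 bound=2 product=0
t=3: arr=0 -> substrate=0 bound=2 product=0
t=4: arr=3 -> substrate=1 bound=2 product=2
t=5: arr=0 -> substrate=1 bound=2 product=2
t=6: arr=3 -> substrate=2 bound=2 product=4
t=7: arr=1 -> substrate=3 bound=2 product=4
t=8: arr=0 -> substrate=1 bound=2 product=6
t=9: arr=3 -> substrate=4 bound=2 product=6
t=10: arr=2 -> substrate=4 bound=2 product=8
t=11: arr=1 -> substrate=5 bound=2 product=8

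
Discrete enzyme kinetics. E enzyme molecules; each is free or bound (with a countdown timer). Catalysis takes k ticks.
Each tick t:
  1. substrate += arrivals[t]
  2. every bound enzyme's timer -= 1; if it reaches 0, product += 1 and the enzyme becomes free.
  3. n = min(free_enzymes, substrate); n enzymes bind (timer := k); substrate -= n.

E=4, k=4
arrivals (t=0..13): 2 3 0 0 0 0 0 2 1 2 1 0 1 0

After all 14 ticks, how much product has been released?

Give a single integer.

t=0: arr=2 -> substrate=0 bound=2 product=0
t=1: arr=3 -> substrate=1 bound=4 product=0
t=2: arr=0 -> substrate=1 bound=4 product=0
t=3: arr=0 -> substrate=1 bound=4 product=0
t=4: arr=0 -> substrate=0 bound=3 product=2
t=5: arr=0 -> substrate=0 bound=1 product=4
t=6: arr=0 -> substrate=0 bound=1 product=4
t=7: arr=2 -> substrate=0 bound=3 product=4
t=8: arr=1 -> substrate=0 bound=3 product=5
t=9: arr=2 -> substrate=1 bound=4 product=5
t=10: arr=1 -> substrate=2 bound=4 product=5
t=11: arr=0 -> substrate=0 bound=4 product=7
t=12: arr=1 -> substrate=0 bound=4 product=8
t=13: arr=0 -> substrate=0 bound=3 product=9

Answer: 9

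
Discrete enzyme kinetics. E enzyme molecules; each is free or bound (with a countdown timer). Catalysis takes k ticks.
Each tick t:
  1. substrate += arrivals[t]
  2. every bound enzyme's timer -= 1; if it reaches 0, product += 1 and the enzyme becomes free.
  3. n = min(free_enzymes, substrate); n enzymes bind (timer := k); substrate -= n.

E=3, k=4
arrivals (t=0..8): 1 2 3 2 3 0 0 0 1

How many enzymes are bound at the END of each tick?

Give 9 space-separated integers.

Answer: 1 3 3 3 3 3 3 3 3

Derivation:
t=0: arr=1 -> substrate=0 bound=1 product=0
t=1: arr=2 -> substrate=0 bound=3 product=0
t=2: arr=3 -> substrate=3 bound=3 product=0
t=3: arr=2 -> substrate=5 bound=3 product=0
t=4: arr=3 -> substrate=7 bound=3 product=1
t=5: arr=0 -> substrate=5 bound=3 product=3
t=6: arr=0 -> substrate=5 bound=3 product=3
t=7: arr=0 -> substrate=5 bound=3 product=3
t=8: arr=1 -> substrate=5 bound=3 product=4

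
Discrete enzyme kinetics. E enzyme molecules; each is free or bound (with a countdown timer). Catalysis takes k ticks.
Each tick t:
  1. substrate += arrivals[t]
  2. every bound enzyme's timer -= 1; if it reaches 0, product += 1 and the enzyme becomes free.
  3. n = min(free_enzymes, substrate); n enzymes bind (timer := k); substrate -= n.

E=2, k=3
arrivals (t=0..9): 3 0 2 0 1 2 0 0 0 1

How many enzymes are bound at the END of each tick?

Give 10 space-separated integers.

t=0: arr=3 -> substrate=1 bound=2 product=0
t=1: arr=0 -> substrate=1 bound=2 product=0
t=2: arr=2 -> substrate=3 bound=2 product=0
t=3: arr=0 -> substrate=1 bound=2 product=2
t=4: arr=1 -> substrate=2 bound=2 product=2
t=5: arr=2 -> substrate=4 bound=2 product=2
t=6: arr=0 -> substrate=2 bound=2 product=4
t=7: arr=0 -> substrate=2 bound=2 product=4
t=8: arr=0 -> substrate=2 bound=2 product=4
t=9: arr=1 -> substrate=1 bound=2 product=6

Answer: 2 2 2 2 2 2 2 2 2 2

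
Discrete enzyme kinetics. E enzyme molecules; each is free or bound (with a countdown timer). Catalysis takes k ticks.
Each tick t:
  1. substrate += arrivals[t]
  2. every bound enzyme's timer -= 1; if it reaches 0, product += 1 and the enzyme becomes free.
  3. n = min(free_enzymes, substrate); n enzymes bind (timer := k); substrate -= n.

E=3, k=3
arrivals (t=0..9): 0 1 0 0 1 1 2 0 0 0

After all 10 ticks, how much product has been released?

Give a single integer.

t=0: arr=0 -> substrate=0 bound=0 product=0
t=1: arr=1 -> substrate=0 bound=1 product=0
t=2: arr=0 -> substrate=0 bound=1 product=0
t=3: arr=0 -> substrate=0 bound=1 product=0
t=4: arr=1 -> substrate=0 bound=1 product=1
t=5: arr=1 -> substrate=0 bound=2 product=1
t=6: arr=2 -> substrate=1 bound=3 product=1
t=7: arr=0 -> substrate=0 bound=3 product=2
t=8: arr=0 -> substrate=0 bound=2 product=3
t=9: arr=0 -> substrate=0 bound=1 product=4

Answer: 4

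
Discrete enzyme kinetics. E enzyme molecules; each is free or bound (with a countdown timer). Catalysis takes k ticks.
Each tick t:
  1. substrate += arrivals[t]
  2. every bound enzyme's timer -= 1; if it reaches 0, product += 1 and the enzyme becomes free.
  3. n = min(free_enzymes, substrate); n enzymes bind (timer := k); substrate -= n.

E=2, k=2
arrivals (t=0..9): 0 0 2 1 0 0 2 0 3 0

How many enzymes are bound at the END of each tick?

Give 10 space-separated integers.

t=0: arr=0 -> substrate=0 bound=0 product=0
t=1: arr=0 -> substrate=0 bound=0 product=0
t=2: arr=2 -> substrate=0 bound=2 product=0
t=3: arr=1 -> substrate=1 bound=2 product=0
t=4: arr=0 -> substrate=0 bound=1 product=2
t=5: arr=0 -> substrate=0 bound=1 product=2
t=6: arr=2 -> substrate=0 bound=2 product=3
t=7: arr=0 -> substrate=0 bound=2 product=3
t=8: arr=3 -> substrate=1 bound=2 product=5
t=9: arr=0 -> substrate=1 bound=2 product=5

Answer: 0 0 2 2 1 1 2 2 2 2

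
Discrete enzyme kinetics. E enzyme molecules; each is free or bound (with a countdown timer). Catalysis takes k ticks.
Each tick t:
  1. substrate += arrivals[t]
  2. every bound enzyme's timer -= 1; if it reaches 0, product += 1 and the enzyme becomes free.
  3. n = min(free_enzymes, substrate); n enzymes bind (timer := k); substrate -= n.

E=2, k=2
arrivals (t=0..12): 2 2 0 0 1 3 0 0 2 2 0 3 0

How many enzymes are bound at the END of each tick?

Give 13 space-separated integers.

Answer: 2 2 2 2 1 2 2 2 2 2 2 2 2

Derivation:
t=0: arr=2 -> substrate=0 bound=2 product=0
t=1: arr=2 -> substrate=2 bound=2 product=0
t=2: arr=0 -> substrate=0 bound=2 product=2
t=3: arr=0 -> substrate=0 bound=2 product=2
t=4: arr=1 -> substrate=0 bound=1 product=4
t=5: arr=3 -> substrate=2 bound=2 product=4
t=6: arr=0 -> substrate=1 bound=2 product=5
t=7: arr=0 -> substrate=0 bound=2 product=6
t=8: arr=2 -> substrate=1 bound=2 product=7
t=9: arr=2 -> substrate=2 bound=2 product=8
t=10: arr=0 -> substrate=1 bound=2 product=9
t=11: arr=3 -> substrate=3 bound=2 product=10
t=12: arr=0 -> substrate=2 bound=2 product=11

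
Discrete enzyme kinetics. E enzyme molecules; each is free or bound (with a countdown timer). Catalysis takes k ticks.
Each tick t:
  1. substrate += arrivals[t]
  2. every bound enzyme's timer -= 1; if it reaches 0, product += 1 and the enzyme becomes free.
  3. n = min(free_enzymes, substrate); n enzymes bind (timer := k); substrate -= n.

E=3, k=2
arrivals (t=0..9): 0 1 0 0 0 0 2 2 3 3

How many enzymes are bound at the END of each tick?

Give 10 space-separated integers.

Answer: 0 1 1 0 0 0 2 3 3 3

Derivation:
t=0: arr=0 -> substrate=0 bound=0 product=0
t=1: arr=1 -> substrate=0 bound=1 product=0
t=2: arr=0 -> substrate=0 bound=1 product=0
t=3: arr=0 -> substrate=0 bound=0 product=1
t=4: arr=0 -> substrate=0 bound=0 product=1
t=5: arr=0 -> substrate=0 bound=0 product=1
t=6: arr=2 -> substrate=0 bound=2 product=1
t=7: arr=2 -> substrate=1 bound=3 product=1
t=8: arr=3 -> substrate=2 bound=3 product=3
t=9: arr=3 -> substrate=4 bound=3 product=4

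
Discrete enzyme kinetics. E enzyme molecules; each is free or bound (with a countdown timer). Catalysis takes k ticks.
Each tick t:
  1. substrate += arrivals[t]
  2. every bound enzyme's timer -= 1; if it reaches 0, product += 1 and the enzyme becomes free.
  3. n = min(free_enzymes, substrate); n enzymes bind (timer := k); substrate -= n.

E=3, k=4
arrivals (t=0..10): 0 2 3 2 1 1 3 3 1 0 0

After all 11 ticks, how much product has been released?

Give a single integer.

Answer: 6

Derivation:
t=0: arr=0 -> substrate=0 bound=0 product=0
t=1: arr=2 -> substrate=0 bound=2 product=0
t=2: arr=3 -> substrate=2 bound=3 product=0
t=3: arr=2 -> substrate=4 bound=3 product=0
t=4: arr=1 -> substrate=5 bound=3 product=0
t=5: arr=1 -> substrate=4 bound=3 product=2
t=6: arr=3 -> substrate=6 bound=3 product=3
t=7: arr=3 -> substrate=9 bound=3 product=3
t=8: arr=1 -> substrate=10 bound=3 product=3
t=9: arr=0 -> substrate=8 bound=3 product=5
t=10: arr=0 -> substrate=7 bound=3 product=6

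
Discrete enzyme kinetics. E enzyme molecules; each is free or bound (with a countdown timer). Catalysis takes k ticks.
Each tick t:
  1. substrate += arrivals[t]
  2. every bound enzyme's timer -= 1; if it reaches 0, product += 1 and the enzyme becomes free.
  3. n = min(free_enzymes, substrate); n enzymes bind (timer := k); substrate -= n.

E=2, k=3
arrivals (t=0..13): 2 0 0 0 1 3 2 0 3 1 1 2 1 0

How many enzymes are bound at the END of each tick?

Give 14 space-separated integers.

Answer: 2 2 2 0 1 2 2 2 2 2 2 2 2 2

Derivation:
t=0: arr=2 -> substrate=0 bound=2 product=0
t=1: arr=0 -> substrate=0 bound=2 product=0
t=2: arr=0 -> substrate=0 bound=2 product=0
t=3: arr=0 -> substrate=0 bound=0 product=2
t=4: arr=1 -> substrate=0 bound=1 product=2
t=5: arr=3 -> substrate=2 bound=2 product=2
t=6: arr=2 -> substrate=4 bound=2 product=2
t=7: arr=0 -> substrate=3 bound=2 product=3
t=8: arr=3 -> substrate=5 bound=2 product=4
t=9: arr=1 -> substrate=6 bound=2 product=4
t=10: arr=1 -> substrate=6 bound=2 product=5
t=11: arr=2 -> substrate=7 bound=2 product=6
t=12: arr=1 -> substrate=8 bound=2 product=6
t=13: arr=0 -> substrate=7 bound=2 product=7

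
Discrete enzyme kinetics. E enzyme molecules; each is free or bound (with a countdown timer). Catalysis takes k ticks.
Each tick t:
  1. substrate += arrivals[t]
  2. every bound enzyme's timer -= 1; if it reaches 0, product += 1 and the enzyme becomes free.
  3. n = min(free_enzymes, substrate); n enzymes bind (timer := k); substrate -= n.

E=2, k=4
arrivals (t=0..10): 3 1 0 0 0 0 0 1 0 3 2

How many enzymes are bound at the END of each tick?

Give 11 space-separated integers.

Answer: 2 2 2 2 2 2 2 2 1 2 2

Derivation:
t=0: arr=3 -> substrate=1 bound=2 product=0
t=1: arr=1 -> substrate=2 bound=2 product=0
t=2: arr=0 -> substrate=2 bound=2 product=0
t=3: arr=0 -> substrate=2 bound=2 product=0
t=4: arr=0 -> substrate=0 bound=2 product=2
t=5: arr=0 -> substrate=0 bound=2 product=2
t=6: arr=0 -> substrate=0 bound=2 product=2
t=7: arr=1 -> substrate=1 bound=2 product=2
t=8: arr=0 -> substrate=0 bound=1 product=4
t=9: arr=3 -> substrate=2 bound=2 product=4
t=10: arr=2 -> substrate=4 bound=2 product=4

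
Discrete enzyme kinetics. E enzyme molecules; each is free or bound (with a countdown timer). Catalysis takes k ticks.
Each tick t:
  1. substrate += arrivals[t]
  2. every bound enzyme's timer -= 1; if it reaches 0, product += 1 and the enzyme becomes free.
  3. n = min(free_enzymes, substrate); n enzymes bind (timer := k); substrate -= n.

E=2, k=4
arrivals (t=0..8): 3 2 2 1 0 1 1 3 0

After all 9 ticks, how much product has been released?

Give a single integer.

t=0: arr=3 -> substrate=1 bound=2 product=0
t=1: arr=2 -> substrate=3 bound=2 product=0
t=2: arr=2 -> substrate=5 bound=2 product=0
t=3: arr=1 -> substrate=6 bound=2 product=0
t=4: arr=0 -> substrate=4 bound=2 product=2
t=5: arr=1 -> substrate=5 bound=2 product=2
t=6: arr=1 -> substrate=6 bound=2 product=2
t=7: arr=3 -> substrate=9 bound=2 product=2
t=8: arr=0 -> substrate=7 bound=2 product=4

Answer: 4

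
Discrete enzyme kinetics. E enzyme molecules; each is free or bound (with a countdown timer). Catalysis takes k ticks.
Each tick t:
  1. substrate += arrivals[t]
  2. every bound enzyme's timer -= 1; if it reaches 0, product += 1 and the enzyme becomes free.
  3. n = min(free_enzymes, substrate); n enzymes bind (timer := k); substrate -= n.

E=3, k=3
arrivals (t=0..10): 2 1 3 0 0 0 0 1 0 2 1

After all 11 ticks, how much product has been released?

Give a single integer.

Answer: 7

Derivation:
t=0: arr=2 -> substrate=0 bound=2 product=0
t=1: arr=1 -> substrate=0 bound=3 product=0
t=2: arr=3 -> substrate=3 bound=3 product=0
t=3: arr=0 -> substrate=1 bound=3 product=2
t=4: arr=0 -> substrate=0 bound=3 product=3
t=5: arr=0 -> substrate=0 bound=3 product=3
t=6: arr=0 -> substrate=0 bound=1 product=5
t=7: arr=1 -> substrate=0 bound=1 product=6
t=8: arr=0 -> substrate=0 bound=1 product=6
t=9: arr=2 -> substrate=0 bound=3 product=6
t=10: arr=1 -> substrate=0 bound=3 product=7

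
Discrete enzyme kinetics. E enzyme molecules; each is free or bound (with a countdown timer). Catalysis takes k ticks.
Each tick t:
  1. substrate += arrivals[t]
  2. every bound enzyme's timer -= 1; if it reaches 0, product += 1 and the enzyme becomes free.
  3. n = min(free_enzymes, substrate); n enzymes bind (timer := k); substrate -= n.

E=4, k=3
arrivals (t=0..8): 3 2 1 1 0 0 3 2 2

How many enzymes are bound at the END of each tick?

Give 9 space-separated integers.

Answer: 3 4 4 4 3 3 3 4 4

Derivation:
t=0: arr=3 -> substrate=0 bound=3 product=0
t=1: arr=2 -> substrate=1 bound=4 product=0
t=2: arr=1 -> substrate=2 bound=4 product=0
t=3: arr=1 -> substrate=0 bound=4 product=3
t=4: arr=0 -> substrate=0 bound=3 product=4
t=5: arr=0 -> substrate=0 bound=3 product=4
t=6: arr=3 -> substrate=0 bound=3 product=7
t=7: arr=2 -> substrate=1 bound=4 product=7
t=8: arr=2 -> substrate=3 bound=4 product=7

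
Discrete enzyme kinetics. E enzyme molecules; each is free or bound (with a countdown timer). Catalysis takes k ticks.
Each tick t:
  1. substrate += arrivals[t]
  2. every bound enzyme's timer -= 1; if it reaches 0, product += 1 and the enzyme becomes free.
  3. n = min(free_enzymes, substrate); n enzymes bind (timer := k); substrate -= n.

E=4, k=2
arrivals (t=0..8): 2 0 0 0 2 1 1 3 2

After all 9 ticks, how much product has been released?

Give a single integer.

Answer: 6

Derivation:
t=0: arr=2 -> substrate=0 bound=2 product=0
t=1: arr=0 -> substrate=0 bound=2 product=0
t=2: arr=0 -> substrate=0 bound=0 product=2
t=3: arr=0 -> substrate=0 bound=0 product=2
t=4: arr=2 -> substrate=0 bound=2 product=2
t=5: arr=1 -> substrate=0 bound=3 product=2
t=6: arr=1 -> substrate=0 bound=2 product=4
t=7: arr=3 -> substrate=0 bound=4 product=5
t=8: arr=2 -> substrate=1 bound=4 product=6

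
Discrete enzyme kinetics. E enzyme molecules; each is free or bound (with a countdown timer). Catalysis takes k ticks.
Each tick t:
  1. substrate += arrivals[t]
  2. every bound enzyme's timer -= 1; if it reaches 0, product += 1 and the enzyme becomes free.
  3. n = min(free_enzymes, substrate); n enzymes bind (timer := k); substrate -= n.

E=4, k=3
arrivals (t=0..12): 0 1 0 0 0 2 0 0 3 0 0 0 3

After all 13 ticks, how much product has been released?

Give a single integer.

Answer: 6

Derivation:
t=0: arr=0 -> substrate=0 bound=0 product=0
t=1: arr=1 -> substrate=0 bound=1 product=0
t=2: arr=0 -> substrate=0 bound=1 product=0
t=3: arr=0 -> substrate=0 bound=1 product=0
t=4: arr=0 -> substrate=0 bound=0 product=1
t=5: arr=2 -> substrate=0 bound=2 product=1
t=6: arr=0 -> substrate=0 bound=2 product=1
t=7: arr=0 -> substrate=0 bound=2 product=1
t=8: arr=3 -> substrate=0 bound=3 product=3
t=9: arr=0 -> substrate=0 bound=3 product=3
t=10: arr=0 -> substrate=0 bound=3 product=3
t=11: arr=0 -> substrate=0 bound=0 product=6
t=12: arr=3 -> substrate=0 bound=3 product=6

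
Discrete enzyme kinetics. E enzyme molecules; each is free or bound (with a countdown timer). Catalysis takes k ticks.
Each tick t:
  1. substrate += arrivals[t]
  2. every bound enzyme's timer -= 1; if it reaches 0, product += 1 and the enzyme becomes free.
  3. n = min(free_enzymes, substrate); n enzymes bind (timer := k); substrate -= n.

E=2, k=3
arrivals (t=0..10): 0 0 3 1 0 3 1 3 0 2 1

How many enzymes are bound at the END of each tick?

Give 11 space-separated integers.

Answer: 0 0 2 2 2 2 2 2 2 2 2

Derivation:
t=0: arr=0 -> substrate=0 bound=0 product=0
t=1: arr=0 -> substrate=0 bound=0 product=0
t=2: arr=3 -> substrate=1 bound=2 product=0
t=3: arr=1 -> substrate=2 bound=2 product=0
t=4: arr=0 -> substrate=2 bound=2 product=0
t=5: arr=3 -> substrate=3 bound=2 product=2
t=6: arr=1 -> substrate=4 bound=2 product=2
t=7: arr=3 -> substrate=7 bound=2 product=2
t=8: arr=0 -> substrate=5 bound=2 product=4
t=9: arr=2 -> substrate=7 bound=2 product=4
t=10: arr=1 -> substrate=8 bound=2 product=4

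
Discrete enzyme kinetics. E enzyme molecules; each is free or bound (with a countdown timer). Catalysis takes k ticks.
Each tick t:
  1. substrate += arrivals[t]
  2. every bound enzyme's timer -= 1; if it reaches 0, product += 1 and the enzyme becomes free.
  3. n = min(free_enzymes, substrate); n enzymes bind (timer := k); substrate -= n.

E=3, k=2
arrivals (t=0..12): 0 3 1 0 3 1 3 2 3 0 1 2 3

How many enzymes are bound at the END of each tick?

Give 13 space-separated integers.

Answer: 0 3 3 1 3 3 3 3 3 3 3 3 3

Derivation:
t=0: arr=0 -> substrate=0 bound=0 product=0
t=1: arr=3 -> substrate=0 bound=3 product=0
t=2: arr=1 -> substrate=1 bound=3 product=0
t=3: arr=0 -> substrate=0 bound=1 product=3
t=4: arr=3 -> substrate=1 bound=3 product=3
t=5: arr=1 -> substrate=1 bound=3 product=4
t=6: arr=3 -> substrate=2 bound=3 product=6
t=7: arr=2 -> substrate=3 bound=3 product=7
t=8: arr=3 -> substrate=4 bound=3 product=9
t=9: arr=0 -> substrate=3 bound=3 product=10
t=10: arr=1 -> substrate=2 bound=3 product=12
t=11: arr=2 -> substrate=3 bound=3 product=13
t=12: arr=3 -> substrate=4 bound=3 product=15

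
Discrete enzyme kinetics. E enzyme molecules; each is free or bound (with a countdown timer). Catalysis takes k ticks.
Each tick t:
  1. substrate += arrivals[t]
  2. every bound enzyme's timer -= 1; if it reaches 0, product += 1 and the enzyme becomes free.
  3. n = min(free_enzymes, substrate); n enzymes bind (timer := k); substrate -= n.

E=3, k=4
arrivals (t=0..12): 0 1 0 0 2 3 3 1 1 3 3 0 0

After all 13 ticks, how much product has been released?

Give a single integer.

Answer: 6

Derivation:
t=0: arr=0 -> substrate=0 bound=0 product=0
t=1: arr=1 -> substrate=0 bound=1 product=0
t=2: arr=0 -> substrate=0 bound=1 product=0
t=3: arr=0 -> substrate=0 bound=1 product=0
t=4: arr=2 -> substrate=0 bound=3 product=0
t=5: arr=3 -> substrate=2 bound=3 product=1
t=6: arr=3 -> substrate=5 bound=3 product=1
t=7: arr=1 -> substrate=6 bound=3 product=1
t=8: arr=1 -> substrate=5 bound=3 product=3
t=9: arr=3 -> substrate=7 bound=3 product=4
t=10: arr=3 -> substrate=10 bound=3 product=4
t=11: arr=0 -> substrate=10 bound=3 product=4
t=12: arr=0 -> substrate=8 bound=3 product=6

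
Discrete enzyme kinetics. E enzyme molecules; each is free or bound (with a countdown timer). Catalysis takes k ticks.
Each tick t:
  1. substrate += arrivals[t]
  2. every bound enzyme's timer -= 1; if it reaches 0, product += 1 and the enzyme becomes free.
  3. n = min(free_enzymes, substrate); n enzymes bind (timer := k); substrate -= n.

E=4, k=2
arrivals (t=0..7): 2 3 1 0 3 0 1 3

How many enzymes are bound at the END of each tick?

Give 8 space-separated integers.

t=0: arr=2 -> substrate=0 bound=2 product=0
t=1: arr=3 -> substrate=1 bound=4 product=0
t=2: arr=1 -> substrate=0 bound=4 product=2
t=3: arr=0 -> substrate=0 bound=2 product=4
t=4: arr=3 -> substrate=0 bound=3 product=6
t=5: arr=0 -> substrate=0 bound=3 product=6
t=6: arr=1 -> substrate=0 bound=1 product=9
t=7: arr=3 -> substrate=0 bound=4 product=9

Answer: 2 4 4 2 3 3 1 4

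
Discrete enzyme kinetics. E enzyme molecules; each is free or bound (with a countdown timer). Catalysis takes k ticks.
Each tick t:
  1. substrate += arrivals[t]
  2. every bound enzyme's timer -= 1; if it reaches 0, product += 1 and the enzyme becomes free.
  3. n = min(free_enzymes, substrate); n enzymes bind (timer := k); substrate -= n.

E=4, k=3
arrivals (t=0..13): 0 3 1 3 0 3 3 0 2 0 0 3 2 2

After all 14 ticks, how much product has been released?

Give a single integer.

t=0: arr=0 -> substrate=0 bound=0 product=0
t=1: arr=3 -> substrate=0 bound=3 product=0
t=2: arr=1 -> substrate=0 bound=4 product=0
t=3: arr=3 -> substrate=3 bound=4 product=0
t=4: arr=0 -> substrate=0 bound=4 product=3
t=5: arr=3 -> substrate=2 bound=4 product=4
t=6: arr=3 -> substrate=5 bound=4 product=4
t=7: arr=0 -> substrate=2 bound=4 product=7
t=8: arr=2 -> substrate=3 bound=4 product=8
t=9: arr=0 -> substrate=3 bound=4 product=8
t=10: arr=0 -> substrate=0 bound=4 product=11
t=11: arr=3 -> substrate=2 bound=4 product=12
t=12: arr=2 -> substrate=4 bound=4 product=12
t=13: arr=2 -> substrate=3 bound=4 product=15

Answer: 15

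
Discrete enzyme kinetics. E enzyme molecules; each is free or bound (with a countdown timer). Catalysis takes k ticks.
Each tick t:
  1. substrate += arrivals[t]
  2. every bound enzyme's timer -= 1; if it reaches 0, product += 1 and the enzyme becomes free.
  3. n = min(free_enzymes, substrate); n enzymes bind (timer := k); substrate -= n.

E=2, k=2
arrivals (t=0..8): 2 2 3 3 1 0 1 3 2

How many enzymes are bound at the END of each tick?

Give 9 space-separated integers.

t=0: arr=2 -> substrate=0 bound=2 product=0
t=1: arr=2 -> substrate=2 bound=2 product=0
t=2: arr=3 -> substrate=3 bound=2 product=2
t=3: arr=3 -> substrate=6 bound=2 product=2
t=4: arr=1 -> substrate=5 bound=2 product=4
t=5: arr=0 -> substrate=5 bound=2 product=4
t=6: arr=1 -> substrate=4 bound=2 product=6
t=7: arr=3 -> substrate=7 bound=2 product=6
t=8: arr=2 -> substrate=7 bound=2 product=8

Answer: 2 2 2 2 2 2 2 2 2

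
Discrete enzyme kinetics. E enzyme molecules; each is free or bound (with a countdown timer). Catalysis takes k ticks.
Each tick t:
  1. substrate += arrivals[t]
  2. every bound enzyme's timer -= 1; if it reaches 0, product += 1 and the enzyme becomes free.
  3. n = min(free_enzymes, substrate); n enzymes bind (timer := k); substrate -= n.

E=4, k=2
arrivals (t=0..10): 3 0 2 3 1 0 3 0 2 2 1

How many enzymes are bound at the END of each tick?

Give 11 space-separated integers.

t=0: arr=3 -> substrate=0 bound=3 product=0
t=1: arr=0 -> substrate=0 bound=3 product=0
t=2: arr=2 -> substrate=0 bound=2 product=3
t=3: arr=3 -> substrate=1 bound=4 product=3
t=4: arr=1 -> substrate=0 bound=4 product=5
t=5: arr=0 -> substrate=0 bound=2 product=7
t=6: arr=3 -> substrate=0 bound=3 product=9
t=7: arr=0 -> substrate=0 bound=3 product=9
t=8: arr=2 -> substrate=0 bound=2 product=12
t=9: arr=2 -> substrate=0 bound=4 product=12
t=10: arr=1 -> substrate=0 bound=3 product=14

Answer: 3 3 2 4 4 2 3 3 2 4 3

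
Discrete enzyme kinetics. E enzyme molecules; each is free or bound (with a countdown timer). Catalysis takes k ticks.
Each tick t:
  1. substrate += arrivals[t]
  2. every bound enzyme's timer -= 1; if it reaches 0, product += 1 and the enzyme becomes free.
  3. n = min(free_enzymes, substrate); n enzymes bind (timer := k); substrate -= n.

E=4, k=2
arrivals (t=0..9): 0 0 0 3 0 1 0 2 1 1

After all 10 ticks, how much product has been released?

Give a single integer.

Answer: 6

Derivation:
t=0: arr=0 -> substrate=0 bound=0 product=0
t=1: arr=0 -> substrate=0 bound=0 product=0
t=2: arr=0 -> substrate=0 bound=0 product=0
t=3: arr=3 -> substrate=0 bound=3 product=0
t=4: arr=0 -> substrate=0 bound=3 product=0
t=5: arr=1 -> substrate=0 bound=1 product=3
t=6: arr=0 -> substrate=0 bound=1 product=3
t=7: arr=2 -> substrate=0 bound=2 product=4
t=8: arr=1 -> substrate=0 bound=3 product=4
t=9: arr=1 -> substrate=0 bound=2 product=6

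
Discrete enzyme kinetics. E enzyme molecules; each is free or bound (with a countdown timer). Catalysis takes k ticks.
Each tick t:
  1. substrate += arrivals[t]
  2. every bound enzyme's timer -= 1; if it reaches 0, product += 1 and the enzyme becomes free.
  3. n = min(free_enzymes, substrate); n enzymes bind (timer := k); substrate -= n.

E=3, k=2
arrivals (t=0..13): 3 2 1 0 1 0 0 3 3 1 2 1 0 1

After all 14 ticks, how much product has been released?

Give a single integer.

Answer: 16

Derivation:
t=0: arr=3 -> substrate=0 bound=3 product=0
t=1: arr=2 -> substrate=2 bound=3 product=0
t=2: arr=1 -> substrate=0 bound=3 product=3
t=3: arr=0 -> substrate=0 bound=3 product=3
t=4: arr=1 -> substrate=0 bound=1 product=6
t=5: arr=0 -> substrate=0 bound=1 product=6
t=6: arr=0 -> substrate=0 bound=0 product=7
t=7: arr=3 -> substrate=0 bound=3 product=7
t=8: arr=3 -> substrate=3 bound=3 product=7
t=9: arr=1 -> substrate=1 bound=3 product=10
t=10: arr=2 -> substrate=3 bound=3 product=10
t=11: arr=1 -> substrate=1 bound=3 product=13
t=12: arr=0 -> substrate=1 bound=3 product=13
t=13: arr=1 -> substrate=0 bound=2 product=16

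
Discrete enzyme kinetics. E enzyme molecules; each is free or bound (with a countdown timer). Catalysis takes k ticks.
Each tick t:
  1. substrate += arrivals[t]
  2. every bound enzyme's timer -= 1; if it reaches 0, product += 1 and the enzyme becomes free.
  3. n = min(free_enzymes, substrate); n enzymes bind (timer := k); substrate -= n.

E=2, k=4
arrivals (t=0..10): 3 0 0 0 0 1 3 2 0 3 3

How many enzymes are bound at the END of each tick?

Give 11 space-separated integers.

t=0: arr=3 -> substrate=1 bound=2 product=0
t=1: arr=0 -> substrate=1 bound=2 product=0
t=2: arr=0 -> substrate=1 bound=2 product=0
t=3: arr=0 -> substrate=1 bound=2 product=0
t=4: arr=0 -> substrate=0 bound=1 product=2
t=5: arr=1 -> substrate=0 bound=2 product=2
t=6: arr=3 -> substrate=3 bound=2 product=2
t=7: arr=2 -> substrate=5 bound=2 product=2
t=8: arr=0 -> substrate=4 bound=2 product=3
t=9: arr=3 -> substrate=6 bound=2 product=4
t=10: arr=3 -> substrate=9 bound=2 product=4

Answer: 2 2 2 2 1 2 2 2 2 2 2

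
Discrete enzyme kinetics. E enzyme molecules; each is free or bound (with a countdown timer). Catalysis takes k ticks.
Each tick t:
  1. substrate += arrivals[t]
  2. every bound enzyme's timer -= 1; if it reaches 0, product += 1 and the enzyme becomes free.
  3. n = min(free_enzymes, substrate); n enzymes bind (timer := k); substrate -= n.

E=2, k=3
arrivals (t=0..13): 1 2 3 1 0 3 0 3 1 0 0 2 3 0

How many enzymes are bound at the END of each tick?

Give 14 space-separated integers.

Answer: 1 2 2 2 2 2 2 2 2 2 2 2 2 2

Derivation:
t=0: arr=1 -> substrate=0 bound=1 product=0
t=1: arr=2 -> substrate=1 bound=2 product=0
t=2: arr=3 -> substrate=4 bound=2 product=0
t=3: arr=1 -> substrate=4 bound=2 product=1
t=4: arr=0 -> substrate=3 bound=2 product=2
t=5: arr=3 -> substrate=6 bound=2 product=2
t=6: arr=0 -> substrate=5 bound=2 product=3
t=7: arr=3 -> substrate=7 bound=2 product=4
t=8: arr=1 -> substrate=8 bound=2 product=4
t=9: arr=0 -> substrate=7 bound=2 product=5
t=10: arr=0 -> substrate=6 bound=2 product=6
t=11: arr=2 -> substrate=8 bound=2 product=6
t=12: arr=3 -> substrate=10 bound=2 product=7
t=13: arr=0 -> substrate=9 bound=2 product=8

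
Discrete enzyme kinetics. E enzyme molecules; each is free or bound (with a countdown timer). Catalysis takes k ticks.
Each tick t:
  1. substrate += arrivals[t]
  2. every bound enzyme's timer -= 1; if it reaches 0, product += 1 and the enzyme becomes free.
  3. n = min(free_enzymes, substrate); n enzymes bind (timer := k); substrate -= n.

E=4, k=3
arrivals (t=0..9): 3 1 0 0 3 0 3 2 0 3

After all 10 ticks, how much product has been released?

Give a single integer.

Answer: 8

Derivation:
t=0: arr=3 -> substrate=0 bound=3 product=0
t=1: arr=1 -> substrate=0 bound=4 product=0
t=2: arr=0 -> substrate=0 bound=4 product=0
t=3: arr=0 -> substrate=0 bound=1 product=3
t=4: arr=3 -> substrate=0 bound=3 product=4
t=5: arr=0 -> substrate=0 bound=3 product=4
t=6: arr=3 -> substrate=2 bound=4 product=4
t=7: arr=2 -> substrate=1 bound=4 product=7
t=8: arr=0 -> substrate=1 bound=4 product=7
t=9: arr=3 -> substrate=3 bound=4 product=8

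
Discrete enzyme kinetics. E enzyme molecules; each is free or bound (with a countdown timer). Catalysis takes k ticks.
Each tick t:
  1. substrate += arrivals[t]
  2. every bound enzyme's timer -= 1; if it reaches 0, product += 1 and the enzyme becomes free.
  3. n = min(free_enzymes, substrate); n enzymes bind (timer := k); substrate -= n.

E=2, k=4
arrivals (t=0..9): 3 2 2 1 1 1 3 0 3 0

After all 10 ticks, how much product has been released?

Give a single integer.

Answer: 4

Derivation:
t=0: arr=3 -> substrate=1 bound=2 product=0
t=1: arr=2 -> substrate=3 bound=2 product=0
t=2: arr=2 -> substrate=5 bound=2 product=0
t=3: arr=1 -> substrate=6 bound=2 product=0
t=4: arr=1 -> substrate=5 bound=2 product=2
t=5: arr=1 -> substrate=6 bound=2 product=2
t=6: arr=3 -> substrate=9 bound=2 product=2
t=7: arr=0 -> substrate=9 bound=2 product=2
t=8: arr=3 -> substrate=10 bound=2 product=4
t=9: arr=0 -> substrate=10 bound=2 product=4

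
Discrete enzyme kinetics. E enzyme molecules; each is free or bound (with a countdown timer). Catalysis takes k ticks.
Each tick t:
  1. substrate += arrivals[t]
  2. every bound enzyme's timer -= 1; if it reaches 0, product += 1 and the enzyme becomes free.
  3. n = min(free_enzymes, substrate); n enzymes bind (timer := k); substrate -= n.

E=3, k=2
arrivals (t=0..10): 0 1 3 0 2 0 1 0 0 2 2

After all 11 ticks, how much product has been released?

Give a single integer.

Answer: 7

Derivation:
t=0: arr=0 -> substrate=0 bound=0 product=0
t=1: arr=1 -> substrate=0 bound=1 product=0
t=2: arr=3 -> substrate=1 bound=3 product=0
t=3: arr=0 -> substrate=0 bound=3 product=1
t=4: arr=2 -> substrate=0 bound=3 product=3
t=5: arr=0 -> substrate=0 bound=2 product=4
t=6: arr=1 -> substrate=0 bound=1 product=6
t=7: arr=0 -> substrate=0 bound=1 product=6
t=8: arr=0 -> substrate=0 bound=0 product=7
t=9: arr=2 -> substrate=0 bound=2 product=7
t=10: arr=2 -> substrate=1 bound=3 product=7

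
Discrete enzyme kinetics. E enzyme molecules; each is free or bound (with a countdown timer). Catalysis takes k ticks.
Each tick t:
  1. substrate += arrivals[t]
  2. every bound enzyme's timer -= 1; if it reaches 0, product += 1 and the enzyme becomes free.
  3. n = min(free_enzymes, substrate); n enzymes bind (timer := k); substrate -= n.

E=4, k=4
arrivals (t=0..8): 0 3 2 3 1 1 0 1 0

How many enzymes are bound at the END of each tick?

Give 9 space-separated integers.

t=0: arr=0 -> substrate=0 bound=0 product=0
t=1: arr=3 -> substrate=0 bound=3 product=0
t=2: arr=2 -> substrate=1 bound=4 product=0
t=3: arr=3 -> substrate=4 bound=4 product=0
t=4: arr=1 -> substrate=5 bound=4 product=0
t=5: arr=1 -> substrate=3 bound=4 product=3
t=6: arr=0 -> substrate=2 bound=4 product=4
t=7: arr=1 -> substrate=3 bound=4 product=4
t=8: arr=0 -> substrate=3 bound=4 product=4

Answer: 0 3 4 4 4 4 4 4 4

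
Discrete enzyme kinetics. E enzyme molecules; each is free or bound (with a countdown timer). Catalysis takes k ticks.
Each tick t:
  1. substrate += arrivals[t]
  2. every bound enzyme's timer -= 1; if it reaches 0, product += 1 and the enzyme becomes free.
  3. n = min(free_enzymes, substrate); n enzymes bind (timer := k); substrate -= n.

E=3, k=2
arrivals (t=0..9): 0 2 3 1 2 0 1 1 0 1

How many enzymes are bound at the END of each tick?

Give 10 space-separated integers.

Answer: 0 2 3 3 3 3 3 2 1 1

Derivation:
t=0: arr=0 -> substrate=0 bound=0 product=0
t=1: arr=2 -> substrate=0 bound=2 product=0
t=2: arr=3 -> substrate=2 bound=3 product=0
t=3: arr=1 -> substrate=1 bound=3 product=2
t=4: arr=2 -> substrate=2 bound=3 product=3
t=5: arr=0 -> substrate=0 bound=3 product=5
t=6: arr=1 -> substrate=0 bound=3 product=6
t=7: arr=1 -> substrate=0 bound=2 product=8
t=8: arr=0 -> substrate=0 bound=1 product=9
t=9: arr=1 -> substrate=0 bound=1 product=10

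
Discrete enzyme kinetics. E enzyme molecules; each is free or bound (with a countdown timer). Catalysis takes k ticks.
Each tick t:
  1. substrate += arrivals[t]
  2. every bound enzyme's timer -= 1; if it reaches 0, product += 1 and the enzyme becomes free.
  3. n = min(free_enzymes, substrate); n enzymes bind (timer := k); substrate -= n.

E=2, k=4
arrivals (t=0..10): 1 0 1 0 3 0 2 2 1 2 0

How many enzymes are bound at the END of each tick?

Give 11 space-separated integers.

Answer: 1 1 2 2 2 2 2 2 2 2 2

Derivation:
t=0: arr=1 -> substrate=0 bound=1 product=0
t=1: arr=0 -> substrate=0 bound=1 product=0
t=2: arr=1 -> substrate=0 bound=2 product=0
t=3: arr=0 -> substrate=0 bound=2 product=0
t=4: arr=3 -> substrate=2 bound=2 product=1
t=5: arr=0 -> substrate=2 bound=2 product=1
t=6: arr=2 -> substrate=3 bound=2 product=2
t=7: arr=2 -> substrate=5 bound=2 product=2
t=8: arr=1 -> substrate=5 bound=2 product=3
t=9: arr=2 -> substrate=7 bound=2 product=3
t=10: arr=0 -> substrate=6 bound=2 product=4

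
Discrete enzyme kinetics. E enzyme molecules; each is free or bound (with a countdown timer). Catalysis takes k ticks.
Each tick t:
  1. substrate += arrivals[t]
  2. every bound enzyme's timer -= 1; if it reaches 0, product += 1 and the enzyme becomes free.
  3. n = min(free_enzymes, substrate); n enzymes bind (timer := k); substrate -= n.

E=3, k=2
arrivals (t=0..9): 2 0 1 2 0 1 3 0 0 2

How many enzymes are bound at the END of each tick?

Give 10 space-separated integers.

Answer: 2 2 1 3 2 1 3 3 1 2

Derivation:
t=0: arr=2 -> substrate=0 bound=2 product=0
t=1: arr=0 -> substrate=0 bound=2 product=0
t=2: arr=1 -> substrate=0 bound=1 product=2
t=3: arr=2 -> substrate=0 bound=3 product=2
t=4: arr=0 -> substrate=0 bound=2 product=3
t=5: arr=1 -> substrate=0 bound=1 product=5
t=6: arr=3 -> substrate=1 bound=3 product=5
t=7: arr=0 -> substrate=0 bound=3 product=6
t=8: arr=0 -> substrate=0 bound=1 product=8
t=9: arr=2 -> substrate=0 bound=2 product=9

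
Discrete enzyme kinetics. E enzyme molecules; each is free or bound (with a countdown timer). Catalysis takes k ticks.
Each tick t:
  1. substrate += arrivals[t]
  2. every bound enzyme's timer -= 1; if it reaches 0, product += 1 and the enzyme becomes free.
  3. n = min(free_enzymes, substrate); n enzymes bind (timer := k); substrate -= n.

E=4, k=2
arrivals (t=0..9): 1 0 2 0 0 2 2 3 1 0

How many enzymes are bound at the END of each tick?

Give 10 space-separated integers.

Answer: 1 1 2 2 0 2 4 4 4 2

Derivation:
t=0: arr=1 -> substrate=0 bound=1 product=0
t=1: arr=0 -> substrate=0 bound=1 product=0
t=2: arr=2 -> substrate=0 bound=2 product=1
t=3: arr=0 -> substrate=0 bound=2 product=1
t=4: arr=0 -> substrate=0 bound=0 product=3
t=5: arr=2 -> substrate=0 bound=2 product=3
t=6: arr=2 -> substrate=0 bound=4 product=3
t=7: arr=3 -> substrate=1 bound=4 product=5
t=8: arr=1 -> substrate=0 bound=4 product=7
t=9: arr=0 -> substrate=0 bound=2 product=9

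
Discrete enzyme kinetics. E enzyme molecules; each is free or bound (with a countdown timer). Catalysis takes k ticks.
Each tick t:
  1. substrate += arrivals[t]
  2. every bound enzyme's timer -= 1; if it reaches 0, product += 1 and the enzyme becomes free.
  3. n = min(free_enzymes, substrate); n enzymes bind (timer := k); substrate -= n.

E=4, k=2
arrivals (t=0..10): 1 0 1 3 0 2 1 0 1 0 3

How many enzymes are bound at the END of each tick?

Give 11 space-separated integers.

Answer: 1 1 1 4 3 2 3 1 1 1 3

Derivation:
t=0: arr=1 -> substrate=0 bound=1 product=0
t=1: arr=0 -> substrate=0 bound=1 product=0
t=2: arr=1 -> substrate=0 bound=1 product=1
t=3: arr=3 -> substrate=0 bound=4 product=1
t=4: arr=0 -> substrate=0 bound=3 product=2
t=5: arr=2 -> substrate=0 bound=2 product=5
t=6: arr=1 -> substrate=0 bound=3 product=5
t=7: arr=0 -> substrate=0 bound=1 product=7
t=8: arr=1 -> substrate=0 bound=1 product=8
t=9: arr=0 -> substrate=0 bound=1 product=8
t=10: arr=3 -> substrate=0 bound=3 product=9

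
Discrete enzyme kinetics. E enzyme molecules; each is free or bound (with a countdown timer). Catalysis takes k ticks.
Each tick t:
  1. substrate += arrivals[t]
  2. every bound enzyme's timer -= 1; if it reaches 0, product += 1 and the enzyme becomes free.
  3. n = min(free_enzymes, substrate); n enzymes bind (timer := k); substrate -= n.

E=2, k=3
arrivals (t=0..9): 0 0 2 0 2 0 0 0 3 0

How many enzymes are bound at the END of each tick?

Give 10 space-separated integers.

Answer: 0 0 2 2 2 2 2 2 2 2

Derivation:
t=0: arr=0 -> substrate=0 bound=0 product=0
t=1: arr=0 -> substrate=0 bound=0 product=0
t=2: arr=2 -> substrate=0 bound=2 product=0
t=3: arr=0 -> substrate=0 bound=2 product=0
t=4: arr=2 -> substrate=2 bound=2 product=0
t=5: arr=0 -> substrate=0 bound=2 product=2
t=6: arr=0 -> substrate=0 bound=2 product=2
t=7: arr=0 -> substrate=0 bound=2 product=2
t=8: arr=3 -> substrate=1 bound=2 product=4
t=9: arr=0 -> substrate=1 bound=2 product=4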